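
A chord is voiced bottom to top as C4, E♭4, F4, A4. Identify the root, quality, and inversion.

The pitch classes C, Eb, F, A arrange in thirds as F–A–C–Eb: an F dominant seventh chord.
C is the fifth of F dominant seventh; fifth in the bass means second inversion (figured bass 4/3).

F dominant seventh, second inversion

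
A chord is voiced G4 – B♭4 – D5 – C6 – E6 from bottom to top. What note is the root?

C

G, Bb, D, C, E are the tones of a C dominant ninth chord (C–E–G–Bb–D), making C the root.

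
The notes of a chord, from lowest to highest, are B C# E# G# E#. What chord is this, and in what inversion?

C# dominant seventh, third inversion

Reducing to letter names: B, C#, E#, G#. These stack in thirds as C#–E#–G#–B — a C# dominant seventh chord.
The lowest note is B, the seventh of the chord, so this is third inversion (figured bass 4/2).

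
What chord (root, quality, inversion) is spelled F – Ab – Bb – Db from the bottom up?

Bb minor seventh, second inversion

The distinct note names are F, Ab, Bb, Db. Stacked in thirds they read Bb–Db–F–Ab, which is a minor seventh chord on Bb.
F is the fifth of Bb minor seventh; fifth in the bass means second inversion (figured bass 4/3).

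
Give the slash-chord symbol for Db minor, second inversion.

Second inversion of Db minor has the fifth (Ab) in the bass. As a slash chord: Dbm/Ab.

Dbm/Ab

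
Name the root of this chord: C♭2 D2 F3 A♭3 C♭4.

Reordering Cb, D, F, Ab into stacked thirds gives D–F–Ab–Cb; the bottom of that stack, D, is the root.

D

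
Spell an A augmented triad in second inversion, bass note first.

A augmented is A–C#–E#. Second inversion puts the fifth (E#) in the bass, with the remaining tones above: E#, A, C#.

E#, A, C#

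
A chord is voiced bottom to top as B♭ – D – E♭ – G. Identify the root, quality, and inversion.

Eb major seventh, second inversion

The pitch classes Bb, D, Eb, G arrange in thirds as Eb–G–Bb–D: an Eb major seventh chord.
With the fifth (Bb) in the bass, the chord is in second inversion (figured bass 4/3).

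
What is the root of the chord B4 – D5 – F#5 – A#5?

B

Reordering B, D, F#, A# into stacked thirds gives B–D–F#–A#; the bottom of that stack, B, is the root.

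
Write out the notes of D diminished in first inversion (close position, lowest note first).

F, Ab, D

The chord tones are D–F–Ab. With the third (F) lowest for first inversion: F, Ab, D.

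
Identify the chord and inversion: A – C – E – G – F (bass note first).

The distinct note names are A, C, E, G, F. Stacked in thirds they read F–A–C–E–G, which is a major ninth chord on F.
The lowest note is A, the third of the chord, so this is first inversion.

F major ninth, first inversion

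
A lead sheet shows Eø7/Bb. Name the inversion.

second inversion

Eø7/Bb means E half-diminished seventh with Bb in the bass. Bb is the fifth of E half-diminished seventh (E–G–Bb–D), so this is second inversion.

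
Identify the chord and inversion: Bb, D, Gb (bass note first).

Reducing to letter names: Bb, D, Gb. These stack in thirds as Gb–Bb–D — a Gb augmented triad.
Bb is the third of Gb augmented; third in the bass means first inversion (figured bass 6).

Gb augmented, first inversion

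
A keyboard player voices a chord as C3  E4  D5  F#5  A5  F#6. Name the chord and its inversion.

The pitch classes C, E, D, F#, A arrange in thirds as D–F#–A–C–E: a D dominant ninth chord.
With the seventh (C) in the bass, the chord is in third inversion.

D dominant ninth, third inversion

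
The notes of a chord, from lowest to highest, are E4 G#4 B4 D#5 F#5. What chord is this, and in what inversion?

Reducing to letter names: E, G#, B, D#, F#. These stack in thirds as E–G#–B–D#–F# — an E major ninth chord.
The lowest note is E, the root of the chord, so this is root position.

E major ninth, root position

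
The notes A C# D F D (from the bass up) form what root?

D

A, C#, D, F are the tones of a D minor-major seventh chord (D–F–A–C#), making D the root.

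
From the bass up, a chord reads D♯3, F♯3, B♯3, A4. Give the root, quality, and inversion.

The pitch classes D#, F#, B#, A arrange in thirds as B#–D#–F#–A: a B# diminished seventh chord.
The lowest note is D#, the third of the chord, so this is first inversion (figured bass 6/5).

B# diminished seventh, first inversion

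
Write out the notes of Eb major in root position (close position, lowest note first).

Spelling Eb major: Eb–G–Bb. In root position the root is bass, giving Eb, G, Bb from the bottom.

Eb, G, Bb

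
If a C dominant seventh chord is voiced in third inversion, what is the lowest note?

Bb

C dominant seventh is C–E–G–Bb. Third inversion places the seventh in the bass: Bb.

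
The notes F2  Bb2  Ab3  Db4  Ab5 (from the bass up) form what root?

F, Bb, Ab, Db are the tones of a Bb minor seventh chord (Bb–Db–F–Ab), making Bb the root.

Bb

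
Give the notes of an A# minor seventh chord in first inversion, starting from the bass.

C#, E#, G#, A#

The chord tones are A#–C#–E#–G#. With the third (C#) lowest for first inversion: C#, E#, G#, A#.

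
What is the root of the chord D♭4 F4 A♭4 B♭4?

Reordering Db, F, Ab, Bb into stacked thirds gives Bb–Db–F–Ab; the bottom of that stack, Bb, is the root.

Bb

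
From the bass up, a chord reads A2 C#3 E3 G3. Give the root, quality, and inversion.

The pitch classes A, C#, E, G arrange in thirds as A–C#–E–G: an A dominant seventh chord.
A is the root of A dominant seventh; root in the bass means root position (figured bass 7).

A dominant seventh, root position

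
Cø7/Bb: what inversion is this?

Cø7/Bb means C half-diminished seventh with Bb in the bass. Bb is the seventh of C half-diminished seventh (C–Eb–Gb–Bb), so this is third inversion.

third inversion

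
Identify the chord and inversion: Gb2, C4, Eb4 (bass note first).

The distinct note names are Gb, C, Eb. Stacked in thirds they read C–Eb–Gb, which is a diminished triad on C.
The lowest note is Gb, the fifth of the chord, so this is second inversion (figured bass 6/4).

C diminished, second inversion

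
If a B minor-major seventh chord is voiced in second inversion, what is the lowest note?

B minor-major seventh is B–D–F#–A#. Second inversion places the fifth in the bass: F#.

F#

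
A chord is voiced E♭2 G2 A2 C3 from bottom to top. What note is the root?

A

The distinct letter names are Eb, G, A, C. Arranged as a stack of thirds they read A–C–Eb–G, so A is the root (an A half-diminished seventh chord).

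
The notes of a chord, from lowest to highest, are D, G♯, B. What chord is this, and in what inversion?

The distinct note names are D, G#, B. Stacked in thirds they read G#–B–D, which is a diminished triad on G#.
D is the fifth of G# diminished; fifth in the bass means second inversion (figured bass 6/4).

G# diminished, second inversion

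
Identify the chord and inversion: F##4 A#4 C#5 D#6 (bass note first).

D# dominant seventh, first inversion

The distinct note names are F##, A#, C#, D#. Stacked in thirds they read D#–F##–A#–C#, which is a dominant seventh chord on D#.
With the third (F##) in the bass, the chord is in first inversion (figured bass 6/5).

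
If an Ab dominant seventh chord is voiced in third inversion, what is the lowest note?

Gb

The seventh of Ab dominant seventh (Ab–C–Eb–Gb) is Gb; that is the bass in third inversion.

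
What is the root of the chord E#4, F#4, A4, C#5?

The distinct letter names are E#, F#, A, C#. Arranged as a stack of thirds they read F#–A–C#–E#, so F# is the root (an F# minor-major seventh chord).

F#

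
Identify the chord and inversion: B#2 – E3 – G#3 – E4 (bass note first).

The distinct note names are B#, E, G#. Stacked in thirds they read E–G#–B#, which is an augmented triad on E.
The lowest note is B#, the fifth of the chord, so this is second inversion (figured bass 6/4).

E augmented, second inversion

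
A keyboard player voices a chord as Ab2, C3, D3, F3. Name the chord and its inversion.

The distinct note names are Ab, C, D, F. Stacked in thirds they read D–F–Ab–C, which is a half-diminished seventh chord on D.
The lowest note is Ab, the fifth of the chord, so this is second inversion (figured bass 4/3).

D half-diminished seventh, second inversion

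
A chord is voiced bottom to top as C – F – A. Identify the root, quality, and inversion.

F major, second inversion

The distinct note names are C, F, A. Stacked in thirds they read F–A–C, which is a major triad on F.
With the fifth (C) in the bass, the chord is in second inversion (figured bass 6/4).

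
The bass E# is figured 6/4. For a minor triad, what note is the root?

A#

The figures 6/4 mean the fifth of the chord is in the bass. If E# is the fifth of a minor triad, the root is A# (chord tones A#–C#–E#).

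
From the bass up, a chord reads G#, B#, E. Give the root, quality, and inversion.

E augmented, first inversion

The distinct note names are G#, B#, E. Stacked in thirds they read E–G#–B#, which is an augmented triad on E.
G# is the third of E augmented; third in the bass means first inversion (figured bass 6).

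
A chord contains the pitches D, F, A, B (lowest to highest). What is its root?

D, F, A, B are the tones of a B half-diminished seventh chord (B–D–F–A), making B the root.

B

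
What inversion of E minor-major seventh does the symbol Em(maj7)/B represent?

second inversion

Em(maj7)/B means E minor-major seventh with B in the bass. B is the fifth of E minor-major seventh (E–G–B–D#), so this is second inversion.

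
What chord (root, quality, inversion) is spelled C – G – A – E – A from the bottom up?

The distinct note names are C, G, A, E. Stacked in thirds they read A–C–E–G, which is a minor seventh chord on A.
With the third (C) in the bass, the chord is in first inversion (figured bass 6/5).

A minor seventh, first inversion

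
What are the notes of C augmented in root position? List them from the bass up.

Spelling C augmented: C–E–G#. In root position the root is bass, giving C, E, G# from the bottom.

C, E, G#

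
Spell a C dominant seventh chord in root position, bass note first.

Spelling C dominant seventh: C–E–G–Bb. In root position the root is bass, giving C, E, G, Bb from the bottom.

C, E, G, Bb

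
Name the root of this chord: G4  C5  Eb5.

C

Reordering G, C, Eb into stacked thirds gives C–Eb–G; the bottom of that stack, C, is the root.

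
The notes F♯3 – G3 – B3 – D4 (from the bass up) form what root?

G

Reordering F#, G, B, D into stacked thirds gives G–B–D–F#; the bottom of that stack, G, is the root.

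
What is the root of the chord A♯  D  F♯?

D

The distinct letter names are A#, D, F#. Arranged as a stack of thirds they read D–F#–A#, so D is the root (a D augmented triad).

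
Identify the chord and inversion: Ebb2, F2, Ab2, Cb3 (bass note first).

F diminished seventh, third inversion

The distinct note names are Ebb, F, Ab, Cb. Stacked in thirds they read F–Ab–Cb–Ebb, which is a diminished seventh chord on F.
The lowest note is Ebb, the seventh of the chord, so this is third inversion (figured bass 4/2).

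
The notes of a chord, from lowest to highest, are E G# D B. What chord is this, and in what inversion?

Reducing to letter names: E, G#, D, B. These stack in thirds as E–G#–B–D — an E dominant seventh chord.
E is the root of E dominant seventh; root in the bass means root position (figured bass 7).

E dominant seventh, root position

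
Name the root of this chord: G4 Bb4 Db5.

G

G, Bb, Db are the tones of a G diminished triad (G–Bb–Db), making G the root.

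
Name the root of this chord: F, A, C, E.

F

F, A, C, E are the tones of an F major seventh chord (F–A–C–E), making F the root.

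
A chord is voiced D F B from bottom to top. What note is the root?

Reordering D, F, B into stacked thirds gives B–D–F; the bottom of that stack, B, is the root.

B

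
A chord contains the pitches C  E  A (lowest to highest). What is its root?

C, E, A are the tones of an A minor triad (A–C–E), making A the root.

A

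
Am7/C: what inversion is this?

Am7/C means A minor seventh with C in the bass. C is the third of A minor seventh (A–C–E–G), so this is first inversion.

first inversion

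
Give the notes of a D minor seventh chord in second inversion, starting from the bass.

Spelling D minor seventh: D–F–A–C. In second inversion the fifth is bass, giving A, C, D, F from the bottom.

A, C, D, F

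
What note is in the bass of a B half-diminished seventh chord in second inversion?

F

B half-diminished seventh is B–D–F–A. Second inversion places the fifth in the bass: F.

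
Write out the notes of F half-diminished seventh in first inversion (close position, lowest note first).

Ab, Cb, Eb, F

Spelling F half-diminished seventh: F–Ab–Cb–Eb. In first inversion the third is bass, giving Ab, Cb, Eb, F from the bottom.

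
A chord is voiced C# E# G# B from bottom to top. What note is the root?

Reordering C#, E#, G#, B into stacked thirds gives C#–E#–G#–B; the bottom of that stack, C#, is the root.

C#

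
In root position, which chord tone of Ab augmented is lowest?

In root position the root is lowest. For Ab augmented (Ab–C–E) that is Ab.

Ab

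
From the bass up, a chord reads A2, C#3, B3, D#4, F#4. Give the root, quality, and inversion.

B dominant ninth, third inversion

The pitch classes A, C#, B, D#, F# arrange in thirds as B–D#–F#–A–C#: a B dominant ninth chord.
With the seventh (A) in the bass, the chord is in third inversion.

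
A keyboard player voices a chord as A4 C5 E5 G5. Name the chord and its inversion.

The pitch classes A, C, E, G arrange in thirds as A–C–E–G: an A minor seventh chord.
The lowest note is A, the root of the chord, so this is root position (figured bass 7).

A minor seventh, root position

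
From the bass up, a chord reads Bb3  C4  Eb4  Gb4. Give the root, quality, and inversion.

The distinct note names are Bb, C, Eb, Gb. Stacked in thirds they read C–Eb–Gb–Bb, which is a half-diminished seventh chord on C.
With the seventh (Bb) in the bass, the chord is in third inversion (figured bass 4/2).

C half-diminished seventh, third inversion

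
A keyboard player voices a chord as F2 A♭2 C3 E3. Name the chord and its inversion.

The distinct note names are F, Ab, C, E. Stacked in thirds they read F–Ab–C–E, which is a minor-major seventh chord on F.
The lowest note is F, the root of the chord, so this is root position (figured bass 7).

F minor-major seventh, root position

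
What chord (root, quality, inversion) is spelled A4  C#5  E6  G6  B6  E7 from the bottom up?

A dominant ninth, root position

The distinct note names are A, C#, E, G, B. Stacked in thirds they read A–C#–E–G–B, which is a dominant ninth chord on A.
A is the root of A dominant ninth; root in the bass means root position.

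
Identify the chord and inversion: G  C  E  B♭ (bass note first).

C dominant seventh, second inversion

The pitch classes G, C, E, Bb arrange in thirds as C–E–G–Bb: a C dominant seventh chord.
G is the fifth of C dominant seventh; fifth in the bass means second inversion (figured bass 4/3).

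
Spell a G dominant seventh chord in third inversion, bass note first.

F, G, B, D

Spelling G dominant seventh: G–B–D–F. In third inversion the seventh is bass, giving F, G, B, D from the bottom.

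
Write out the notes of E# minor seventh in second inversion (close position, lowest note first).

B#, D#, E#, G#

The chord tones are E#–G#–B#–D#. With the fifth (B#) lowest for second inversion: B#, D#, E#, G#.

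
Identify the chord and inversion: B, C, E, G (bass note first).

C major seventh, third inversion

The pitch classes B, C, E, G arrange in thirds as C–E–G–B: a C major seventh chord.
With the seventh (B) in the bass, the chord is in third inversion (figured bass 4/2).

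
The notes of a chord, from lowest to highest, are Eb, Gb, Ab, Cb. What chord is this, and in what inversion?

Ab minor seventh, second inversion

Reducing to letter names: Eb, Gb, Ab, Cb. These stack in thirds as Ab–Cb–Eb–Gb — an Ab minor seventh chord.
With the fifth (Eb) in the bass, the chord is in second inversion (figured bass 4/3).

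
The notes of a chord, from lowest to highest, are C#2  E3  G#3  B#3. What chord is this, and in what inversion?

The distinct note names are C#, E, G#, B#. Stacked in thirds they read C#–E–G#–B#, which is a minor-major seventh chord on C#.
C# is the root of C# minor-major seventh; root in the bass means root position (figured bass 7).

C# minor-major seventh, root position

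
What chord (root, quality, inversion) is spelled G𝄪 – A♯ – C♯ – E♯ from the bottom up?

The distinct note names are G##, A#, C#, E#. Stacked in thirds they read A#–C#–E#–G##, which is a minor-major seventh chord on A#.
G## is the seventh of A# minor-major seventh; seventh in the bass means third inversion (figured bass 4/2).

A# minor-major seventh, third inversion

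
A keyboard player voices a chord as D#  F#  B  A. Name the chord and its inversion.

The distinct note names are D#, F#, B, A. Stacked in thirds they read B–D#–F#–A, which is a dominant seventh chord on B.
D# is the third of B dominant seventh; third in the bass means first inversion (figured bass 6/5).

B dominant seventh, first inversion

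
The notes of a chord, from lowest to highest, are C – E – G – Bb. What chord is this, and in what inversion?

The pitch classes C, E, G, Bb arrange in thirds as C–E–G–Bb: a C dominant seventh chord.
With the root (C) in the bass, the chord is in root position (figured bass 7).

C dominant seventh, root position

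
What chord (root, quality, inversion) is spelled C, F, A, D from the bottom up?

D minor seventh, third inversion

The distinct note names are C, F, A, D. Stacked in thirds they read D–F–A–C, which is a minor seventh chord on D.
With the seventh (C) in the bass, the chord is in third inversion (figured bass 4/2).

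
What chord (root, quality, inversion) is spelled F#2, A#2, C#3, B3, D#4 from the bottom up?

B major ninth, second inversion

The distinct note names are F#, A#, C#, B, D#. Stacked in thirds they read B–D#–F#–A#–C#, which is a major ninth chord on B.
The lowest note is F#, the fifth of the chord, so this is second inversion.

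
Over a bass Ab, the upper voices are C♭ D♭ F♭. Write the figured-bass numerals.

4/3

The notes Ab, Cb, Db, Fb stack in thirds as Db–Fb–Ab–Cb — a Db minor seventh chord. The bass Ab is the fifth, so this is second inversion: figured 4/3.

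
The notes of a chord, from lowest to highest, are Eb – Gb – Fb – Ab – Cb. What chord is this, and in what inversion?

The pitch classes Eb, Gb, Fb, Ab, Cb arrange in thirds as Fb–Ab–Cb–Eb–Gb: an Fb major ninth chord.
With the seventh (Eb) in the bass, the chord is in third inversion.

Fb major ninth, third inversion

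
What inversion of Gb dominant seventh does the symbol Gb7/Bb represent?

Gb7/Bb means Gb dominant seventh with Bb in the bass. Bb is the third of Gb dominant seventh (Gb–Bb–Db–Fb), so this is first inversion.

first inversion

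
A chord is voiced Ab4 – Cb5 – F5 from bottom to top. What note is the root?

F

Ab, Cb, F are the tones of an F diminished triad (F–Ab–Cb), making F the root.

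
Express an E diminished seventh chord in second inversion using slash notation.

Edim7/Bb

Second inversion of E diminished seventh has the fifth (Bb) in the bass. As a slash chord: Edim7/Bb.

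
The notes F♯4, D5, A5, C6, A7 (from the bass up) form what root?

D

The distinct letter names are F#, D, A, C. Arranged as a stack of thirds they read D–F#–A–C, so D is the root (a D dominant seventh chord).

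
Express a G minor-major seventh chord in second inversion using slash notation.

Gm(maj7)/D

Second inversion of G minor-major seventh has the fifth (D) in the bass. As a slash chord: Gm(maj7)/D.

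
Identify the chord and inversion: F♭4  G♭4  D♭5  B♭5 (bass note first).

The pitch classes Fb, Gb, Db, Bb arrange in thirds as Gb–Bb–Db–Fb: a Gb dominant seventh chord.
With the seventh (Fb) in the bass, the chord is in third inversion (figured bass 4/2).

Gb dominant seventh, third inversion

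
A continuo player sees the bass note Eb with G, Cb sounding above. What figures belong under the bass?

The notes Eb, G, Cb stack in thirds as Cb–Eb–G — a Cb augmented triad. The bass Eb is the third, so this is first inversion: figured 6.

6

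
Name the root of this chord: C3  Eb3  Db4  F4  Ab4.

Reordering C, Eb, Db, F, Ab into stacked thirds gives Db–F–Ab–C–Eb; the bottom of that stack, Db, is the root.

Db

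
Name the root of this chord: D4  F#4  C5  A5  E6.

D

The distinct letter names are D, F#, C, A, E. Arranged as a stack of thirds they read D–F#–A–C–E, so D is the root (a D dominant ninth chord).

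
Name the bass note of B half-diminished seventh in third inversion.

B half-diminished seventh is B–D–F–A. Third inversion places the seventh in the bass: A.

A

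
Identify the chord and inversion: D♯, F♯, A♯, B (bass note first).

Reducing to letter names: D#, F#, A#, B. These stack in thirds as B–D#–F#–A# — a B major seventh chord.
The lowest note is D#, the third of the chord, so this is first inversion (figured bass 6/5).

B major seventh, first inversion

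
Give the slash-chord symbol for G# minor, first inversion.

First inversion of G# minor has the third (B) in the bass. As a slash chord: G#m/B.

G#m/B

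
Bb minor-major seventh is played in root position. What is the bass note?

In root position the root is lowest. For Bb minor-major seventh (Bb–Db–F–A) that is Bb.

Bb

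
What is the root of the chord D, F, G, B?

Reordering D, F, G, B into stacked thirds gives G–B–D–F; the bottom of that stack, G, is the root.

G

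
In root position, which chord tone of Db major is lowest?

Db

In root position the root is lowest. For Db major (Db–F–Ab) that is Db.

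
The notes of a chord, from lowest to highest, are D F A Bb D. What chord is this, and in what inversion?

Bb major seventh, first inversion

Reducing to letter names: D, F, A, Bb. These stack in thirds as Bb–D–F–A — a Bb major seventh chord.
With the third (D) in the bass, the chord is in first inversion (figured bass 6/5).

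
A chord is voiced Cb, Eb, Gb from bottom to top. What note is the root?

Cb

Cb, Eb, Gb are the tones of a Cb major triad (Cb–Eb–Gb), making Cb the root.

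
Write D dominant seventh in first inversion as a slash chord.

First inversion of D dominant seventh has the third (F#) in the bass. As a slash chord: D7/F#.

D7/F#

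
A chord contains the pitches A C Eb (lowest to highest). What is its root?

A

Reordering A, C, Eb into stacked thirds gives A–C–Eb; the bottom of that stack, A, is the root.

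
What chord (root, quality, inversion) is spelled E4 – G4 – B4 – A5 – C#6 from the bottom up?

Reducing to letter names: E, G, B, A, C#. These stack in thirds as A–C#–E–G–B — an A dominant ninth chord.
The lowest note is E, the fifth of the chord, so this is second inversion.

A dominant ninth, second inversion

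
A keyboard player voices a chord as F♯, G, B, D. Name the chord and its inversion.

G major seventh, third inversion

Reducing to letter names: F#, G, B, D. These stack in thirds as G–B–D–F# — a G major seventh chord.
F# is the seventh of G major seventh; seventh in the bass means third inversion (figured bass 4/2).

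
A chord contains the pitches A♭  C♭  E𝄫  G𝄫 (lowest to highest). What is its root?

Ab, Cb, Ebb, Gbb are the tones of an Ab diminished seventh chord (Ab–Cb–Ebb–Gbb), making Ab the root.

Ab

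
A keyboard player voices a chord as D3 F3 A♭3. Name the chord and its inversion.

D diminished, root position

Reducing to letter names: D, F, Ab. These stack in thirds as D–F–Ab — a D diminished triad.
D is the root of D diminished; root in the bass means root position (figured bass 5/3).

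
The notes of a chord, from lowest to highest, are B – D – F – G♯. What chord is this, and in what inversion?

Reducing to letter names: B, D, F, G#. These stack in thirds as G#–B–D–F — a G# diminished seventh chord.
B is the third of G# diminished seventh; third in the bass means first inversion (figured bass 6/5).

G# diminished seventh, first inversion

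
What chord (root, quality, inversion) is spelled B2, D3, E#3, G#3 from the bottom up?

Reducing to letter names: B, D, E#, G#. These stack in thirds as E#–G#–B–D — an E# diminished seventh chord.
With the fifth (B) in the bass, the chord is in second inversion (figured bass 4/3).

E# diminished seventh, second inversion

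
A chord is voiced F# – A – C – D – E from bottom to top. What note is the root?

Reordering F#, A, C, D, E into stacked thirds gives D–F#–A–C–E; the bottom of that stack, D, is the root.

D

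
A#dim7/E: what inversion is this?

A#dim7/E means A# diminished seventh with E in the bass. E is the fifth of A# diminished seventh (A#–C#–E–G), so this is second inversion.

second inversion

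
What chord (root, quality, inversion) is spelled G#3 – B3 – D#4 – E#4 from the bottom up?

E# half-diminished seventh, first inversion

The distinct note names are G#, B, D#, E#. Stacked in thirds they read E#–G#–B–D#, which is a half-diminished seventh chord on E#.
The lowest note is G#, the third of the chord, so this is first inversion (figured bass 6/5).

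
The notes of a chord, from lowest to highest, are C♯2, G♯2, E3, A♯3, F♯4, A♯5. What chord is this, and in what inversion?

F# dominant ninth, second inversion

Reducing to letter names: C#, G#, E, A#, F#. These stack in thirds as F#–A#–C#–E–G# — an F# dominant ninth chord.
With the fifth (C#) in the bass, the chord is in second inversion.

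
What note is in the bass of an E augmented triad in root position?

The root of E augmented (E–G#–B#) is E; that is the bass in root position.

E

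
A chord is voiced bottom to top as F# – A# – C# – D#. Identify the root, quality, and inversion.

The pitch classes F#, A#, C#, D# arrange in thirds as D#–F#–A#–C#: a D# minor seventh chord.
F# is the third of D# minor seventh; third in the bass means first inversion (figured bass 6/5).

D# minor seventh, first inversion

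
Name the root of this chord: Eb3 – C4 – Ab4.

Ab

Eb, C, Ab are the tones of an Ab major triad (Ab–C–Eb), making Ab the root.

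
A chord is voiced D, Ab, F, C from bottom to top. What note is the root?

D, Ab, F, C are the tones of a D half-diminished seventh chord (D–F–Ab–C), making D the root.

D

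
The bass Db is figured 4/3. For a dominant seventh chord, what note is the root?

The figures 4/3 mean the fifth of the chord is in the bass. If Db is the fifth of a dominant seventh chord, the root is Gb (chord tones Gb–Bb–Db–Fb).

Gb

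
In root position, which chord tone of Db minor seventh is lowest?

Db

In root position the root is lowest. For Db minor seventh (Db–Fb–Ab–Cb) that is Db.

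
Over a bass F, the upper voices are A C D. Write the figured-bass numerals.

6/5

The notes F, A, C, D stack in thirds as D–F–A–C — a D minor seventh chord. The bass F is the third, so this is first inversion: figured 6/5.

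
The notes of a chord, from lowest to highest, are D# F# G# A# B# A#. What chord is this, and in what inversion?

The distinct note names are D#, F#, G#, A#, B#. Stacked in thirds they read G#–B#–D#–F#–A#, which is a dominant ninth chord on G#.
D# is the fifth of G# dominant ninth; fifth in the bass means second inversion.

G# dominant ninth, second inversion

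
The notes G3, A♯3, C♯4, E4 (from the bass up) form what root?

A#

The distinct letter names are G, A#, C#, E. Arranged as a stack of thirds they read A#–C#–E–G, so A# is the root (an A# diminished seventh chord).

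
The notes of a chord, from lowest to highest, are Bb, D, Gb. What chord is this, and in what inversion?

Gb augmented, first inversion

Reducing to letter names: Bb, D, Gb. These stack in thirds as Gb–Bb–D — a Gb augmented triad.
Bb is the third of Gb augmented; third in the bass means first inversion (figured bass 6).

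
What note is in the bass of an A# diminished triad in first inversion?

C#

In first inversion the third is lowest. For A# diminished (A#–C#–E) that is C#.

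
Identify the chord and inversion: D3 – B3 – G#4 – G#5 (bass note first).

G# diminished, second inversion

The distinct note names are D, B, G#. Stacked in thirds they read G#–B–D, which is a diminished triad on G#.
With the fifth (D) in the bass, the chord is in second inversion (figured bass 6/4).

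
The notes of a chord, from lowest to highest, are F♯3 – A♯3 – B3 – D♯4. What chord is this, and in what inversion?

The distinct note names are F#, A#, B, D#. Stacked in thirds they read B–D#–F#–A#, which is a major seventh chord on B.
F# is the fifth of B major seventh; fifth in the bass means second inversion (figured bass 4/3).

B major seventh, second inversion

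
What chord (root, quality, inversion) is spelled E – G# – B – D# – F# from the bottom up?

E major ninth, root position

The distinct note names are E, G#, B, D#, F#. Stacked in thirds they read E–G#–B–D#–F#, which is a major ninth chord on E.
With the root (E) in the bass, the chord is in root position.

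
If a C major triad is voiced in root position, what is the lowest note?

In root position the root is lowest. For C major (C–E–G) that is C.

C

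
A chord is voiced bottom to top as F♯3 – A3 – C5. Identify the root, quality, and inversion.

F# diminished, root position

The distinct note names are F#, A, C. Stacked in thirds they read F#–A–C, which is a diminished triad on F#.
The lowest note is F#, the root of the chord, so this is root position (figured bass 5/3).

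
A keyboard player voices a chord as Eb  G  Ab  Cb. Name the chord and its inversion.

Ab minor-major seventh, second inversion

The distinct note names are Eb, G, Ab, Cb. Stacked in thirds they read Ab–Cb–Eb–G, which is a minor-major seventh chord on Ab.
With the fifth (Eb) in the bass, the chord is in second inversion (figured bass 4/3).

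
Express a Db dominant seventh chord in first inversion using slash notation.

First inversion of Db dominant seventh has the third (F) in the bass. As a slash chord: Db7/F.

Db7/F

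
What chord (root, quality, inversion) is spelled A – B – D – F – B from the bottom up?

The distinct note names are A, B, D, F. Stacked in thirds they read B–D–F–A, which is a half-diminished seventh chord on B.
With the seventh (A) in the bass, the chord is in third inversion (figured bass 4/2).

B half-diminished seventh, third inversion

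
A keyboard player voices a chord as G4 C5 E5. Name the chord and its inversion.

Reducing to letter names: G, C, E. These stack in thirds as C–E–G — a C major triad.
G is the fifth of C major; fifth in the bass means second inversion (figured bass 6/4).

C major, second inversion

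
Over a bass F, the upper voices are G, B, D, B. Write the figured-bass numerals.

The notes F, G, B, D stack in thirds as G–B–D–F — a G dominant seventh chord. The bass F is the seventh, so this is third inversion: figured 4/2.

4/2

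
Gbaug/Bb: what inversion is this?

first inversion

Gbaug/Bb means Gb augmented with Bb in the bass. Bb is the third of Gb augmented (Gb–Bb–D), so this is first inversion.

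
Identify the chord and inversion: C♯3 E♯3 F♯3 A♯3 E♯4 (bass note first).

F# major seventh, second inversion

The distinct note names are C#, E#, F#, A#. Stacked in thirds they read F#–A#–C#–E#, which is a major seventh chord on F#.
The lowest note is C#, the fifth of the chord, so this is second inversion (figured bass 4/3).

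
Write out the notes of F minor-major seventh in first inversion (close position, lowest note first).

F minor-major seventh is F–Ab–C–E. First inversion puts the third (Ab) in the bass, with the remaining tones above: Ab, C, E, F.

Ab, C, E, F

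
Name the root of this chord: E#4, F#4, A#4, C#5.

F#

E#, F#, A#, C# are the tones of an F# major seventh chord (F#–A#–C#–E#), making F# the root.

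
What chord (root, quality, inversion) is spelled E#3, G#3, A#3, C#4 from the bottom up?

Reducing to letter names: E#, G#, A#, C#. These stack in thirds as A#–C#–E#–G# — an A# minor seventh chord.
With the fifth (E#) in the bass, the chord is in second inversion (figured bass 4/3).

A# minor seventh, second inversion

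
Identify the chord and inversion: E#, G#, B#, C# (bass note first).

The distinct note names are E#, G#, B#, C#. Stacked in thirds they read C#–E#–G#–B#, which is a major seventh chord on C#.
The lowest note is E#, the third of the chord, so this is first inversion (figured bass 6/5).

C# major seventh, first inversion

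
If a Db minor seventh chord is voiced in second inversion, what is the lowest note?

Ab

In second inversion the fifth is lowest. For Db minor seventh (Db–Fb–Ab–Cb) that is Ab.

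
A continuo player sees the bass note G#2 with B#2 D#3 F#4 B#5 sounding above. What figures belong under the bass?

The notes G#, B#, D#, F# stack in thirds as G#–B#–D#–F# — a G# dominant seventh chord. The bass G# is the root, so this is root position: figured 7.

7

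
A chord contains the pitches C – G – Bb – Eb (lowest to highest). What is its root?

The distinct letter names are C, G, Bb, Eb. Arranged as a stack of thirds they read C–Eb–G–Bb, so C is the root (a C minor seventh chord).

C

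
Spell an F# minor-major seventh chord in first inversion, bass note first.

F# minor-major seventh is F#–A–C#–E#. First inversion puts the third (A) in the bass, with the remaining tones above: A, C#, E#, F#.

A, C#, E#, F#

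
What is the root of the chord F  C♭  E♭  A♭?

F

F, Cb, Eb, Ab are the tones of an F half-diminished seventh chord (F–Ab–Cb–Eb), making F the root.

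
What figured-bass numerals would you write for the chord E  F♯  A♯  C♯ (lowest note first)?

4/2

The notes E, F#, A#, C# stack in thirds as F#–A#–C#–E — an F# dominant seventh chord. The bass E is the seventh, so this is third inversion: figured 4/2.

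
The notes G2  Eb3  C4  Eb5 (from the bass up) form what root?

G, Eb, C are the tones of a C minor triad (C–Eb–G), making C the root.

C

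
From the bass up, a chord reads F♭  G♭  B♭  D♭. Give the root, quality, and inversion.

Gb dominant seventh, third inversion

The pitch classes Fb, Gb, Bb, Db arrange in thirds as Gb–Bb–Db–Fb: a Gb dominant seventh chord.
With the seventh (Fb) in the bass, the chord is in third inversion (figured bass 4/2).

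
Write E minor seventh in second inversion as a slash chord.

Second inversion of E minor seventh has the fifth (B) in the bass. As a slash chord: Em7/B.

Em7/B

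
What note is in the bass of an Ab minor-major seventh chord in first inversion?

The third of Ab minor-major seventh (Ab–Cb–Eb–G) is Cb; that is the bass in first inversion.

Cb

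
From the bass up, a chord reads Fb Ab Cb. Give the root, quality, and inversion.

Fb major, root position

The distinct note names are Fb, Ab, Cb. Stacked in thirds they read Fb–Ab–Cb, which is a major triad on Fb.
The lowest note is Fb, the root of the chord, so this is root position (figured bass 5/3).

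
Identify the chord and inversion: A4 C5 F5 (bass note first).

F major, first inversion

The distinct note names are A, C, F. Stacked in thirds they read F–A–C, which is a major triad on F.
The lowest note is A, the third of the chord, so this is first inversion (figured bass 6).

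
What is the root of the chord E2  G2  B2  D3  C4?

Reordering E, G, B, D, C into stacked thirds gives C–E–G–B–D; the bottom of that stack, C, is the root.

C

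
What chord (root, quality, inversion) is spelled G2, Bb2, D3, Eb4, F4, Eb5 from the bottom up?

Eb major ninth, first inversion

The distinct note names are G, Bb, D, Eb, F. Stacked in thirds they read Eb–G–Bb–D–F, which is a major ninth chord on Eb.
The lowest note is G, the third of the chord, so this is first inversion.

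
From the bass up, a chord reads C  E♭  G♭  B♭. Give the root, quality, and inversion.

Reducing to letter names: C, Eb, Gb, Bb. These stack in thirds as C–Eb–Gb–Bb — a C half-diminished seventh chord.
With the root (C) in the bass, the chord is in root position (figured bass 7).

C half-diminished seventh, root position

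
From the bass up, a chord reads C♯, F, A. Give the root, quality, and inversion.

The distinct note names are C#, F, A. Stacked in thirds they read F–A–C#, which is an augmented triad on F.
With the fifth (C#) in the bass, the chord is in second inversion (figured bass 6/4).

F augmented, second inversion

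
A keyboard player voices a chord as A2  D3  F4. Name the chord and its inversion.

D minor, second inversion

The distinct note names are A, D, F. Stacked in thirds they read D–F–A, which is a minor triad on D.
The lowest note is A, the fifth of the chord, so this is second inversion (figured bass 6/4).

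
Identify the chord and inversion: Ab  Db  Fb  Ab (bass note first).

Db minor, second inversion

Reducing to letter names: Ab, Db, Fb. These stack in thirds as Db–Fb–Ab — a Db minor triad.
Ab is the fifth of Db minor; fifth in the bass means second inversion (figured bass 6/4).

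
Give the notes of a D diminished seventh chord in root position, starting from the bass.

D, F, Ab, Cb

The chord tones are D–F–Ab–Cb. With the root (D) lowest for root position: D, F, Ab, Cb.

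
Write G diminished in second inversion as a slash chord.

Gdim/Db

Second inversion of G diminished has the fifth (Db) in the bass. As a slash chord: Gdim/Db.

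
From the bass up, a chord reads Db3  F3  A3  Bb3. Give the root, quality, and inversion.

Bb minor-major seventh, first inversion

Reducing to letter names: Db, F, A, Bb. These stack in thirds as Bb–Db–F–A — a Bb minor-major seventh chord.
With the third (Db) in the bass, the chord is in first inversion (figured bass 6/5).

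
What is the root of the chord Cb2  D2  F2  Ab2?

Reordering Cb, D, F, Ab into stacked thirds gives D–F–Ab–Cb; the bottom of that stack, D, is the root.

D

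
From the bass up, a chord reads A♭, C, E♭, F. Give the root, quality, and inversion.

Reducing to letter names: Ab, C, Eb, F. These stack in thirds as F–Ab–C–Eb — an F minor seventh chord.
The lowest note is Ab, the third of the chord, so this is first inversion (figured bass 6/5).

F minor seventh, first inversion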